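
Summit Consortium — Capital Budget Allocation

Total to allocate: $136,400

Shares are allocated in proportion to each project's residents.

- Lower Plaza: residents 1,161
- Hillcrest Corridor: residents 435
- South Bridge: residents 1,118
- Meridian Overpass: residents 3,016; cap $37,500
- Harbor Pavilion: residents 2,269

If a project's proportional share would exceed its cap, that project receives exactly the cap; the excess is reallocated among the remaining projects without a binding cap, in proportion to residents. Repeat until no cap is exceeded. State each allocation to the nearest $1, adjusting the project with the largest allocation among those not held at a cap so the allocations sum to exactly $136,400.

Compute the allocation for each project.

Lower Plaza: $23,043 | Hillcrest Corridor: $8,634 | South Bridge: $22,189 | Meridian Overpass: $37,500 | Harbor Pavilion: $45,034

Total residents = 7,999.
Unconstrained shares: Lower Plaza 19,797.52; Hillcrest Corridor 7,417.68; South Bridge 19,064.28; Meridian Overpass 51,429.23; Harbor Pavilion 38,691.29.
Capped: Meridian Overpass ($37,500); remaining pool $98,900 reallocated over remaining residents 4,983.
Redistributed shares: Lower Plaza 23,042.93 → $23,043; Hillcrest Corridor 8,633.65 → $8,634; South Bridge 22,189.48 → $22,189; Harbor Pavilion 45,033.94 → $45,034.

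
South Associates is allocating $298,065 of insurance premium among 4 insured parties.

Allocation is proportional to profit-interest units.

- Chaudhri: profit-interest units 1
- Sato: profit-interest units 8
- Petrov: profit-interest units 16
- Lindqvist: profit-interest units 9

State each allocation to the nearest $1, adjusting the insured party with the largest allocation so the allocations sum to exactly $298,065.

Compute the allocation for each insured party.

Chaudhri: $8,767; Sato: $70,133; Petrov: $140,265; Lindqvist: $78,900

Sum of profit-interest units: 34.
Proportional shares: Chaudhri 1/34 × $298,065 = 8,766.62; Sato 8/34 × $298,065 = 70,132.94; Petrov 16/34 × $298,065 = 140,265.88; Lindqvist 9/34 × $298,065 = 78,899.56.
After rounding ($1): Chaudhri $8,767; Sato $70,133; Petrov $140,266; Lindqvist $78,900. Sum = $298,066.
Difference $298,065 − $298,066 = −$1 applied to largest allocation (Petrov): Petrov becomes $140,265.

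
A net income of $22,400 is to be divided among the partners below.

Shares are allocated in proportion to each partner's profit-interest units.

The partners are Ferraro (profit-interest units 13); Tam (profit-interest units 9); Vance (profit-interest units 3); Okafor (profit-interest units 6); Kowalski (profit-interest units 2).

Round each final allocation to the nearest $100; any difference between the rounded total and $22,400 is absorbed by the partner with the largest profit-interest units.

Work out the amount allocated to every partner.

Ferraro: $8,800; Tam: $6,100; Vance: $2,000; Okafor: $4,100; Kowalski: $1,400

Total profit-interest units = 13 + 9 + 3 + 6 + 2 = 33.
Pro-rata amounts: Ferraro 8,824.24; Tam 6,109.09; Vance 2,036.36; Okafor 4,072.73; Kowalski 1,357.58.
At nearest $100: Ferraro $8,800; Tam $6,100; Vance $2,000; Okafor $4,100; Kowalski $1,400. Sum = $22,400.
No rounding difference to absorb.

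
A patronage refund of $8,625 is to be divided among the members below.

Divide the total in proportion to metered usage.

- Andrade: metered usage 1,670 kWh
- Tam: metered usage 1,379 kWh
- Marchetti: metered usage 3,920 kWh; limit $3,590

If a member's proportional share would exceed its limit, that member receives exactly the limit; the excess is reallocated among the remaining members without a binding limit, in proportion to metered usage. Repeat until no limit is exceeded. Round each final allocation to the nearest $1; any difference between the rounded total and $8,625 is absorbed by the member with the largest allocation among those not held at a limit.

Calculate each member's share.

Andrade: $2,758; Tam: $2,277; Marchetti: $3,590

Sum of metered usage: 6,969.
Proportional shares (ignoring caps): Andrade 2,066.83; Tam 1,706.68; Marchetti 4,851.49.
Cap binds for Marchetti ($3,590); remaining pool $5,035 reallocated over remaining metered usage 3,049.
Remaining shares: Andrade 2,757.77 → $2,758; Tam 2,277.23 → $2,277.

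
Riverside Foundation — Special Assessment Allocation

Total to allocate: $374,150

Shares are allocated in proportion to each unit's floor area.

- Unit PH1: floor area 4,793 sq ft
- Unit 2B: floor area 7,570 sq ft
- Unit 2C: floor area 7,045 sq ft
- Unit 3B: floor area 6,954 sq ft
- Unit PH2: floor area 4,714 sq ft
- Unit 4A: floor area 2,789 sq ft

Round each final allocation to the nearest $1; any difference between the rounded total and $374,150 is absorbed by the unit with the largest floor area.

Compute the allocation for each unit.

Sum of floor area: 4,793 + 7,570 + 7,045 + 6,954 + 4,714 + 2,789 = 33,865.
Raw shares: Unit PH1 52,954.41; Unit 2B 83,635.48; Unit 2C 77,835.13; Unit 3B 76,829.74; Unit PH2 52,081.59; Unit 4A 30,813.65.
After rounding ($1): Unit PH1 $52,954; Unit 2B $83,635; Unit 2C $77,835; Unit 3B $76,830; Unit PH2 $52,082; Unit 4A $30,814. Sum = $374,150.
No rounding difference to absorb.

Unit PH1: $52,954; Unit 2B: $83,635; Unit 2C: $77,835; Unit 3B: $76,830; Unit PH2: $52,082; Unit 4A: $30,814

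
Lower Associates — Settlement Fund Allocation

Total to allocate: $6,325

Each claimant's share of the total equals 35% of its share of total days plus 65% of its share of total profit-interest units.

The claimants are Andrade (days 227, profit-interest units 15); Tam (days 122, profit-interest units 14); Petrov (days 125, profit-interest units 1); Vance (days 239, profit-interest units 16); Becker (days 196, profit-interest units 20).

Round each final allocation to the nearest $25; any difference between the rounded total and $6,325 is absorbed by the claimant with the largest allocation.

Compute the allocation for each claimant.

Days total 909; profit-interest units total 66.
Combined weights (35% days + 65% profit-interest units): Andrade 0.2351; Tam 0.1849; Petrov 0.0580; Vance 0.2496; Becker 0.2724.
Raw shares: Andrade 1,487.20; Tam 1,169.20; Petrov 366.71; Vance 1,578.72; Becker 1,723.17.
At nearest $25: Andrade $1,475; Tam $1,175; Petrov $375; Vance $1,575; Becker $1,725. Sum = $6,325.
No rounding difference to absorb.

Andrade: $1,475; Tam: $1,175; Petrov: $375; Vance: $1,575; Becker: $1,725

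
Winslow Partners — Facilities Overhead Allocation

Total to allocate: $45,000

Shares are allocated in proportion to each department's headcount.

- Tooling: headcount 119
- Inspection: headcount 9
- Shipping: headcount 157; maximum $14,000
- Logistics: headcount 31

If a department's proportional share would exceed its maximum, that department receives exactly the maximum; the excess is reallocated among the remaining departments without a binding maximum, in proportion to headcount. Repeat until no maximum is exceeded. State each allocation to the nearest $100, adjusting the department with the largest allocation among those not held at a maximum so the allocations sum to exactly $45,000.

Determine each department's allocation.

Sum of headcount: 316.
Unconstrained shares: Tooling 16,946.20; Inspection 1,281.65; Shipping 22,357.59; Logistics 4,414.56.
Cap binds for Shipping ($14,000); residual $31,000 reallocated over remaining headcount 159.
Remaining shares: Tooling 23,201.26 → $23,200; Inspection 1,754.72 → $1,800; Logistics 6,044.03 → $6,000.

Tooling: $23,200; Inspection: $1,800; Shipping: $14,000; Logistics: $6,000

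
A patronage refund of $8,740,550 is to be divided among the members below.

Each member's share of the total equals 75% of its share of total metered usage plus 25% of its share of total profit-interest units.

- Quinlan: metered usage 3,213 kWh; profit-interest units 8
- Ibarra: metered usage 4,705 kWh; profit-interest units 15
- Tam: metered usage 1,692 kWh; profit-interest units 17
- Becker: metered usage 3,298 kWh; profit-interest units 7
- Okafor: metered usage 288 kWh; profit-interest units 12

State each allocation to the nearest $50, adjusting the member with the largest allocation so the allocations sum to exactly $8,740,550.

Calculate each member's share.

Quinlan: $1,892,400 | Ibarra: $2,892,900 | Tam: $1,470,150 | Becker: $1,897,600 | Okafor: $587,500

Totals — metered usage 13,196, profit-interest units 59.
Blended shares (75% metered usage + 25% profit-interest units): Quinlan 0.2165; Ibarra 0.3310; Tam 0.1682; Becker 0.2171; Okafor 0.0672.
Pro-rata amounts: Quinlan 1,892,420.50; Ibarra 2,892,858.97; Tam 1,470,155.29; Becker 1,897,609.95; Okafor 587,505.28.
Rounded to nearest $50: Quinlan $1,892,400; Ibarra $2,892,850; Tam $1,470,150; Becker $1,897,600; Okafor $587,500. Sum = $8,740,500.
Difference $8,740,550 − $8,740,500 = +$50 applied to largest allocation (Ibarra): Ibarra becomes $2,892,900.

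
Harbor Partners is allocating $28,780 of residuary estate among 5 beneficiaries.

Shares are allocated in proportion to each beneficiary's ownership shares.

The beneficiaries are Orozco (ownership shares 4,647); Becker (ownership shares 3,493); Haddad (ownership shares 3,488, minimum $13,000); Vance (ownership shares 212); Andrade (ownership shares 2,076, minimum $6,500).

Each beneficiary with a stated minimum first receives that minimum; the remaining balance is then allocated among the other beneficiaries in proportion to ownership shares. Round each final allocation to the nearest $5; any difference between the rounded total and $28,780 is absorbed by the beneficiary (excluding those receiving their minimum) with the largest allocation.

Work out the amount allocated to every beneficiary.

Orozco: $5,165 | Becker: $3,880 | Haddad: $13,000 | Vance: $235 | Andrade: $6,500

Minimums first: Haddad $13,000; Andrade $6,500. Residual $9,280.
Residual split over remaining ownership shares 8,352: Orozco 5,163.33 → $5,165; Becker 3,881.11 → $3,880; Vance 235.56 → $235.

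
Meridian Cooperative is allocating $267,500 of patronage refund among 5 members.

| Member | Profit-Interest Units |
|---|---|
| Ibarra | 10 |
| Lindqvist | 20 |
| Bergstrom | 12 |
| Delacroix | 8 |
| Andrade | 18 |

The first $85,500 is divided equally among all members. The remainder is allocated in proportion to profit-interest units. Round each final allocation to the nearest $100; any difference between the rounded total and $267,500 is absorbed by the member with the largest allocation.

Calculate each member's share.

Equal tier: $85,500 ÷ 5 = $17,100 apiece.
Remainder $182,000 by profit-interest units (total 68): Ibarra 26,764.71 → $26,800; Lindqvist 53,529.41 → $53,500; Bergstrom 32,117.65 → $32,100; Delacroix 21,411.76 → $21,400; Andrade 48,176.47 → $48,200.
Totals: Ibarra $17,100 + $26,800 = $43,900; Lindqvist $17,100 + $53,500 = $70,600; Bergstrom $17,100 + $32,100 = $49,200; Delacroix $17,100 + $21,400 = $38,500; Andrade $17,100 + $48,200 = $65,300.

Ibarra: $43,900; Lindqvist: $70,600; Bergstrom: $49,200; Delacroix: $38,500; Andrade: $65,300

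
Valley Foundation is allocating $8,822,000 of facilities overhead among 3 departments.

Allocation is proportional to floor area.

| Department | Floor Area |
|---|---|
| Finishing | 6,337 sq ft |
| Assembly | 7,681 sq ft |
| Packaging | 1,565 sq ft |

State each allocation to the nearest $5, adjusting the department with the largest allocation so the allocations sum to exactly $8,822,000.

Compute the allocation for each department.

Floor area total: 15,583.
Pro-rata amounts: Finishing 6,337/15,583 × $8,822,000 = 3,587,564.27; Assembly 7,681/15,583 × $8,822,000 = 4,348,442.66; Packaging 1,565/15,583 × $8,822,000 = 885,993.07.
Rounded to nearest $5: Finishing $3,587,565; Assembly $4,348,445; Packaging $885,995. Sum = $8,822,005.
Difference $8,822,000 − $8,822,005 = −$5 applied to largest allocation (Assembly): Assembly becomes $4,348,440.

Finishing: $3,587,565; Assembly: $4,348,440; Packaging: $885,995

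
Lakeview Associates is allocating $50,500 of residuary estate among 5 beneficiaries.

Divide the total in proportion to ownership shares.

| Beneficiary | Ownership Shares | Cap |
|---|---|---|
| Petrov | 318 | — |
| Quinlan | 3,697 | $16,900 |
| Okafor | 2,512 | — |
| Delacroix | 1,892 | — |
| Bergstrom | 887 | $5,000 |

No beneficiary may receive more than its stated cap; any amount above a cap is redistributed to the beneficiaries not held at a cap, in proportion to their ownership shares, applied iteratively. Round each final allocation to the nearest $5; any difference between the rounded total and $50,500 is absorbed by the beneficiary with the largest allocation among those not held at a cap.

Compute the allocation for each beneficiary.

Petrov: $1,925 · Quinlan: $16,900 · Okafor: $15,215 · Delacroix: $11,460 · Bergstrom: $5,000

Sum of ownership shares: 9,306.
Proportional shares (ignoring caps): Petrov 1,725.66; Quinlan 20,062.16; Okafor 13,631.64; Delacroix 10,267.14; Bergstrom 4,813.40.
Held at cap: Quinlan ($16,900); balance $33,600 reallocated over remaining ownership shares 5,609.
Held at cap: Bergstrom ($5,000); balance $28,600 reallocated over remaining ownership shares 4,722.
Shares after redistribution: Petrov 1,926.05 → $1,925; Okafor 15,214.57 → $15,215; Delacroix 11,459.38 → $11,460.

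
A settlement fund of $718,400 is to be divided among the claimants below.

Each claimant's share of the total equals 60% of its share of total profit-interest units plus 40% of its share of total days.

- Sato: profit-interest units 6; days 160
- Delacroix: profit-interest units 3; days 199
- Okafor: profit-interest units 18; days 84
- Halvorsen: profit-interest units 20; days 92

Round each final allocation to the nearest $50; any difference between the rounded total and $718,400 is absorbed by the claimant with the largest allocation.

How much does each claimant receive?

Sato: $140,950 | Delacroix: $134,400 | Okafor: $210,200 | Halvorsen: $232,850

Profit-interest units total 47; days total 535.
Blended shares (60% profit-interest units + 40% days): Sato 0.1962; Delacroix 0.1871; Okafor 0.2926; Halvorsen 0.3241.
Pro-rata amounts: Sato 140,965.82; Delacroix 134,400.37; Okafor 210,197.35; Halvorsen 232,836.45.
At nearest $50: Sato $140,950; Delacroix $134,400; Okafor $210,200; Halvorsen $232,850. Sum = $718,400.
No rounding difference to absorb.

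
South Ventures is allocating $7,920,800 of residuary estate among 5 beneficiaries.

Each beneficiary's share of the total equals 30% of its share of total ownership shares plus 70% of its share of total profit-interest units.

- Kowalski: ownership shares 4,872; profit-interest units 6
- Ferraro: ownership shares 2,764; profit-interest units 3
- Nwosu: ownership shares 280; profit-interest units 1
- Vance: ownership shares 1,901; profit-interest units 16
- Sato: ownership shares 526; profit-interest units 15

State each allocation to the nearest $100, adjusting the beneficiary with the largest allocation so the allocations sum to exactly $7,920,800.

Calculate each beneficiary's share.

Kowalski: $1,930,700; Ferraro: $1,040,700; Nwosu: $199,600; Vance: $2,600,500; Sato: $2,149,300

Ownership shares total 10,343; profit-interest units total 41.
Combined weights (30% ownership shares + 70% profit-interest units): Kowalski 0.2438; Ferraro 0.1314; Nwosu 0.0252; Vance 0.3283; Sato 0.2714.
Raw shares: Kowalski 1,930,710.76; Ferraro 1,040,711.34; Nwosu 199,561.43; Vance 2,600,473.67; Sato 2,149,342.79.
At nearest $100: Kowalski $1,930,700; Ferraro $1,040,700; Nwosu $199,600; Vance $2,600,500; Sato $2,149,300. Sum = $7,920,800.
No rounding difference to absorb.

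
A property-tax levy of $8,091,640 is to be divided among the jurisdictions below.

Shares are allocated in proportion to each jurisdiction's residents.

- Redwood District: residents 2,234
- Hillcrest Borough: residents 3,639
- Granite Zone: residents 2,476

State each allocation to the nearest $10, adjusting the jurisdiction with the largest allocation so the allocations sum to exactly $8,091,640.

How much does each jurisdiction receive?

Combined residents = 8,349.
Raw shares: Redwood District 2,234/8,349 × $8,091,640 = 2,165,136.39; Hillcrest Borough 3,639/8,349 × $8,091,640 = 3,526,826.92; Granite Zone 2,476/8,349 × $8,091,640 = 2,399,676.68.
Rounded to nearest $10: Redwood District $2,165,140; Hillcrest Borough $3,526,830; Granite Zone $2,399,680. Sum = $8,091,650.
Difference $8,091,640 − $8,091,650 = −$10 applied to largest allocation (Hillcrest Borough): Hillcrest Borough becomes $3,526,820.

Redwood District: $2,165,140 | Hillcrest Borough: $3,526,820 | Granite Zone: $2,399,680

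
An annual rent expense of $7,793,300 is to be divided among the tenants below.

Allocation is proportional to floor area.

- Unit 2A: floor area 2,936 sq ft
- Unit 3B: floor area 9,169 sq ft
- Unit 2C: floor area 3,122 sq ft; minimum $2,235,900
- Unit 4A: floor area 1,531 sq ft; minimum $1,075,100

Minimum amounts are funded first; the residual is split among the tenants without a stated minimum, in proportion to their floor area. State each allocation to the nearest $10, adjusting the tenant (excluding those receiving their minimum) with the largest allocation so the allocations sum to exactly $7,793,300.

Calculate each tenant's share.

Fund the minimums — Unit 2C $2,235,900; Unit 4A $1,075,100. Remaining pool $4,482,300.
Remaining pool split over remaining floor area 12,105: Unit 2A 1,087,156.78 → $1,087,160; Unit 3B 3,395,143.22 → $3,395,140.

Unit 2A: $1,087,160 · Unit 3B: $3,395,140 · Unit 2C: $2,235,900 · Unit 4A: $1,075,100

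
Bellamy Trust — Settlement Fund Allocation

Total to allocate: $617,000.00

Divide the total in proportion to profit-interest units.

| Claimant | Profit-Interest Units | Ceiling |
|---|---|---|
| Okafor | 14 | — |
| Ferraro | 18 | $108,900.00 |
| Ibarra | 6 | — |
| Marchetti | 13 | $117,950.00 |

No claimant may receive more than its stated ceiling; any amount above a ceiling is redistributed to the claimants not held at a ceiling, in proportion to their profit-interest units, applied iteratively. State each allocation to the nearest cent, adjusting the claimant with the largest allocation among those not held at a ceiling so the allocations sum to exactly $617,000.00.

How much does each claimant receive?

Okafor: $273,105.00 | Ferraro: $108,900.00 | Ibarra: $117,045.00 | Marchetti: $117,950.00

Profit-interest units total: 51.
Pro-rata shares before constraints: Okafor 169,372.5490; Ferraro 217,764.7059; Ibarra 72,588.2353; Marchetti 157,274.5098.
Held at cap: Ferraro ($108,900.00), Marchetti ($117,950.00); remaining pool $390,150.00 reallocated over remaining profit-interest units 20.
Remaining shares: Okafor 273,105.0000 → $273,105.00; Ibarra 117,045.0000 → $117,045.00.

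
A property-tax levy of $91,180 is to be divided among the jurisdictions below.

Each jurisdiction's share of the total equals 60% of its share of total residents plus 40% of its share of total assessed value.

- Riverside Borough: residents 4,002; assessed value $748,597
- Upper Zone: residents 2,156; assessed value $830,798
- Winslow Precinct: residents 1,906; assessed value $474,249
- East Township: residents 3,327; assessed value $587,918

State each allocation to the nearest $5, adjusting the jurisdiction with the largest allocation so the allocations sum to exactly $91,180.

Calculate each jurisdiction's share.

Residents total 11,391; assessed value total 2,641,562.
Blended shares (60% residents + 40% assessed value): Riverside Borough 0.3242; Upper Zone 0.2394; Winslow Precinct 0.1722; East Township 0.2643.
Pro-rata amounts: Riverside Borough 29,556.43; Upper Zone 21,825.52; Winslow Precinct 15,701.97; East Township 24,096.09.
After rounding ($5): Riverside Borough $29,555; Upper Zone $21,825; Winslow Precinct $15,700; East Township $24,095. Sum = $91,175.
Difference $91,180 − $91,175 = +$5 applied to largest allocation (Riverside Borough): Riverside Borough becomes $29,560.

Riverside Borough: $29,560 | Upper Zone: $21,825 | Winslow Precinct: $15,700 | East Township: $24,095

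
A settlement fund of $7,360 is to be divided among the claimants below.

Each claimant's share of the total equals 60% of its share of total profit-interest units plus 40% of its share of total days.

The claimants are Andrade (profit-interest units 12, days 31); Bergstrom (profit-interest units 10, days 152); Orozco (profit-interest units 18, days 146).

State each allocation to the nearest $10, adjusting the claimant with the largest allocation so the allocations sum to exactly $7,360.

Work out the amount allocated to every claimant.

Andrade: $1,600 | Bergstrom: $2,460 | Orozco: $3,300

Totals — profit-interest units 40, days 329.
Combined weights (60% profit-interest units + 40% days): Andrade 0.2177; Bergstrom 0.3348; Orozco 0.4475.
Proportional shares: Andrade 1,602.20; Bergstrom 2,464.15; Orozco 3,293.66.
Rounded to nearest $10: Andrade $1,600; Bergstrom $2,460; Orozco $3,290. Sum = $7,350.
Difference $7,360 − $7,350 = +$10 applied to largest allocation (Orozco): Orozco becomes $3,300.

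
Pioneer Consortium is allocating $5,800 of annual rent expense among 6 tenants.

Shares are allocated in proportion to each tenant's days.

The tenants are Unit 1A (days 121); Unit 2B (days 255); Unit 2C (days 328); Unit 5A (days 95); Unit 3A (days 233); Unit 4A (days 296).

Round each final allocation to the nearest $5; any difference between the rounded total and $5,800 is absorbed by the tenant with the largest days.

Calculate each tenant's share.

Unit 1A: $530 | Unit 2B: $1,115 | Unit 2C: $1,425 | Unit 5A: $415 | Unit 3A: $1,020 | Unit 4A: $1,295

Days total: 1,328.
Proportional shares: Unit 1A 121/1,328 × $5,800 = 528.46; Unit 2B 255/1,328 × $5,800 = 1,113.70; Unit 2C 328/1,328 × $5,800 = 1,432.53; Unit 5A 95/1,328 × $5,800 = 414.91; Unit 3A 233/1,328 × $5,800 = 1,017.62; Unit 4A 296/1,328 × $5,800 = 1,292.77.
Rounded to nearest $5: Unit 1A $530; Unit 2B $1,115; Unit 2C $1,435; Unit 5A $415; Unit 3A $1,020; Unit 4A $1,295. Sum = $5,810.
Difference $5,800 − $5,810 = −$10 applied to largest days (Unit 2C): Unit 2C becomes $1,425.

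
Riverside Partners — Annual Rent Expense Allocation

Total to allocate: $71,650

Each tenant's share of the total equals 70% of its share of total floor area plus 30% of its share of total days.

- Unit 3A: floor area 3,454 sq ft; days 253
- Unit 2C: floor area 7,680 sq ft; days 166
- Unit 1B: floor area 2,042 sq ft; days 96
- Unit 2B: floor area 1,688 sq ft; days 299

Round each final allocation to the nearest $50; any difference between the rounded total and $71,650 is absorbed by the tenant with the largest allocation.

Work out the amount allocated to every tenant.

Unit 3A: $18,350 · Unit 2C: $30,250 · Unit 1B: $9,450 · Unit 2B: $13,600

Totals — floor area 14,864, days 814.
Composite weights (70% floor area + 30% days): Unit 3A 0.2559; Unit 2C 0.4229; Unit 1B 0.1315; Unit 2B 0.1897.
Proportional shares: Unit 3A 18,335.57; Unit 2C 30,297.82; Unit 1B 9,425.28; Unit 2B 13,591.33.
Rounded to nearest $50: Unit 3A $18,350; Unit 2C $30,300; Unit 1B $9,450; Unit 2B $13,600. Sum = $71,700.
Difference $71,650 − $71,700 = −$50 applied to largest allocation (Unit 2C): Unit 2C becomes $30,250.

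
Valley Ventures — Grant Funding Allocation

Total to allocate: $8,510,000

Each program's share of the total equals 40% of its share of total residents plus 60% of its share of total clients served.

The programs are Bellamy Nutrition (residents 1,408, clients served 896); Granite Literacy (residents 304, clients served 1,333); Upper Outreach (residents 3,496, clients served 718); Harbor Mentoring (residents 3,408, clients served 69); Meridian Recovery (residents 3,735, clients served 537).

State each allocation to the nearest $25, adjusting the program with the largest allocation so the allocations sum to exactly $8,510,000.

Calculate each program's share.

Residents total 12,351; clients served total 3,553.
Blended shares (40% residents + 60% clients served): Bellamy Nutrition 0.1969; Granite Literacy 0.2350; Upper Outreach 0.2345; Harbor Mentoring 0.1220; Meridian Recovery 0.2116.
Proportional shares: Bellamy Nutrition 1,675,689.63; Granite Literacy 1,999,432.17; Upper Outreach 1,995,350.33; Harbor Mentoring 1,038,422.15; Meridian Recovery 1,801,105.71.
Rounded to nearest $25: Bellamy Nutrition $1,675,700; Granite Literacy $1,999,425; Upper Outreach $1,995,350; Harbor Mentoring $1,038,425; Meridian Recovery $1,801,100. Sum = $8,510,000.
Sum already equals the total — no adjustment.

Bellamy Nutrition: $1,675,700 · Granite Literacy: $1,999,425 · Upper Outreach: $1,995,350 · Harbor Mentoring: $1,038,425 · Meridian Recovery: $1,801,100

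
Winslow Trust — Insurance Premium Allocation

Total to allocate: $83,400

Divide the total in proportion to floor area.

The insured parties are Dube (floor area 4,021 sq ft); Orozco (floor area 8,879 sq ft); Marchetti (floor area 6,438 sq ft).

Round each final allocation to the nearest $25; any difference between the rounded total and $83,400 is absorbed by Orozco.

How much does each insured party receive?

Dube: $17,350 · Orozco: $38,275 · Marchetti: $27,775

Total floor area = 19,338.
Unrounded shares: Dube 4,021/19,338 × $83,400 = 17,341.58; Orozco 8,879/19,338 × $83,400 = 38,292.93; Marchetti 6,438/19,338 × $83,400 = 27,765.50.
After rounding ($25): Dube $17,350; Orozco $38,300; Marchetti $27,775. Sum = $83,425.
Difference $83,400 − $83,425 = −$25 applied to Orozco: Orozco becomes $38,275.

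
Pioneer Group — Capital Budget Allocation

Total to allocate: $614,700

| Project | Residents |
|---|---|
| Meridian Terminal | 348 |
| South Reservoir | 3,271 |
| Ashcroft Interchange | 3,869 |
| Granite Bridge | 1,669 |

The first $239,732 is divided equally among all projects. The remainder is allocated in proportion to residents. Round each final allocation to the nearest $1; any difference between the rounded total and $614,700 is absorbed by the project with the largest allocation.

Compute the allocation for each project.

Meridian Terminal: $74,183 · South Reservoir: $193,876 · Ashcroft Interchange: $218,364 · Granite Bridge: $128,277

$239,732 shared equally gives $59,933 per project.
Remainder $374,968 by residents (total 9,157): Meridian Terminal 14,250.18 → $14,250; South Reservoir 133,943.47 → $133,943; Ashcroft Interchange 158,430.84 → $158,431; Granite Bridge 68,343.52 → $68,344.
Totals: Meridian Terminal $59,933 + $14,250 = $74,183; South Reservoir $59,933 + $133,943 = $193,876; Ashcroft Interchange $59,933 + $158,431 = $218,364; Granite Bridge $59,933 + $68,344 = $128,277.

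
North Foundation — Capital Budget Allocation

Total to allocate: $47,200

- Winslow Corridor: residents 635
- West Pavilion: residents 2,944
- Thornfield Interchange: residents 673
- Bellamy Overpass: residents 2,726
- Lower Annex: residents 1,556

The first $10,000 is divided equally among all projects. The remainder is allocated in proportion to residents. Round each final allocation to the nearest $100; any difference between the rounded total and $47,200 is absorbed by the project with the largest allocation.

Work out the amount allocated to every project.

Winslow Corridor: $4,800 | West Pavilion: $14,800 | Thornfield Interchange: $4,900 | Bellamy Overpass: $13,900 | Lower Annex: $8,800

Equal tier: $10,000 ÷ 5 = $2,000 apiece.
Remainder $37,200 by residents (total 8,534): Winslow Corridor 2,767.99 → $2,800; West Pavilion 12,833.00 → $12,800; Thornfield Interchange 2,933.63 → $2,900; Bellamy Overpass 11,882.73 → $11,900; Lower Annex 6,782.66 → $6,800.
Totals: Winslow Corridor $2,000 + $2,800 = $4,800; West Pavilion $2,000 + $12,800 = $14,800; Thornfield Interchange $2,000 + $2,900 = $4,900; Bellamy Overpass $2,000 + $11,900 = $13,900; Lower Annex $2,000 + $6,800 = $8,800.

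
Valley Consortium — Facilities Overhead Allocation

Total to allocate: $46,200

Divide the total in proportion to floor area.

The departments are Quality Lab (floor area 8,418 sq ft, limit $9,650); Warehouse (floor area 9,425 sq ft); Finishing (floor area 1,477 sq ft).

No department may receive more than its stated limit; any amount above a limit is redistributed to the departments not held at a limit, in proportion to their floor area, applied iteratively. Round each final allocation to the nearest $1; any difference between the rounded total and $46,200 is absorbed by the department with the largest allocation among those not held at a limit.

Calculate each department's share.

Sum of floor area: 19,320.
Proportional shares (ignoring caps): Quality Lab 20,130.00; Warehouse 22,538.04; Finishing 3,531.96.
Capped: Quality Lab ($9,650); balance $36,550 reallocated over remaining floor area 10,902.
Remaining shares: Warehouse 31,598.22 → $31,598; Finishing 4,951.78 → $4,952.

Quality Lab: $9,650 | Warehouse: $31,598 | Finishing: $4,952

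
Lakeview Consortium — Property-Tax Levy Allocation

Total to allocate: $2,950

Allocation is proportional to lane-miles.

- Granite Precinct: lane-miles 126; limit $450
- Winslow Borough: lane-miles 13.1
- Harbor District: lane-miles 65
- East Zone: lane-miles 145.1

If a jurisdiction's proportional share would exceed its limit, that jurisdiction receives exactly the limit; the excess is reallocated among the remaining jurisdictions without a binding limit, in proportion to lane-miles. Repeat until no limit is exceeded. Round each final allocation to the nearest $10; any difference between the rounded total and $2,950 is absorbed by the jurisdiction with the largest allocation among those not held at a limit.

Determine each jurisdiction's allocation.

Sum of lane-miles: 349.2.
Pro-rata shares before constraints: Granite Precinct 1,064.43; Winslow Borough 110.67; Harbor District 549.11; East Zone 1,225.79.
Capped: Granite Precinct ($450); balance $2,500 reallocated over remaining lane-miles 223.2.
Redistributed shares: Winslow Borough 146.73 → $150; Harbor District 728.05 → $730; East Zone 1,625.22 → $1,630.
Rounding difference −$10 applied to East Zone → $1,620.

Granite Precinct: $450 | Winslow Borough: $150 | Harbor District: $730 | East Zone: $1,620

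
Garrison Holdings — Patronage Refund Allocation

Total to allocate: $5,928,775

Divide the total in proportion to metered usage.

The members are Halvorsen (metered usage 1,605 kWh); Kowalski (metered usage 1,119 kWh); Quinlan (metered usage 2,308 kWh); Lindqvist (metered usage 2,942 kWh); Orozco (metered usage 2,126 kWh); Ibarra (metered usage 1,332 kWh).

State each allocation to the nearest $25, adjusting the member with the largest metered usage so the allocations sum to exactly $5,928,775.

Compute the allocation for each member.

Halvorsen: $832,375; Kowalski: $580,325; Quinlan: $1,196,950; Lindqvist: $1,525,750; Orozco: $1,102,575; Ibarra: $690,800

Total metered usage = 1,605 + 1,119 + 2,308 + 2,942 + 2,126 + 1,332 = 11,432.
Raw shares: Halvorsen 832,372.63; Kowalski 580,327.08; Quinlan 1,196,957.02; Lindqvist 1,525,757.18; Orozco 1,102,569.60; Ibarra 690,791.49.
At nearest $25: Halvorsen $832,375; Kowalski $580,325; Quinlan $1,196,950; Lindqvist $1,525,750; Orozco $1,102,575; Ibarra $690,800. Sum = $5,928,775.
No rounding difference to absorb.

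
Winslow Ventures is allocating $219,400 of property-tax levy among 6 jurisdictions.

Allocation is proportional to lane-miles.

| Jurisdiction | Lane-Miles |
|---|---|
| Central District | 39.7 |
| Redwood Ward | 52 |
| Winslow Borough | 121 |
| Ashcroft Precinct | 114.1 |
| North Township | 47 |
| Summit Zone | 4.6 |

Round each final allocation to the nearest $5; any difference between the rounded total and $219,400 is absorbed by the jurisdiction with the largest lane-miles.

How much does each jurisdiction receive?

Central District: $23,020 | Redwood Ward: $30,150 | Winslow Borough: $70,160 | Ashcroft Precinct: $66,155 | North Township: $27,250 | Summit Zone: $2,665

Sum of lane-miles: 39.7 + 52 + 121 + 114.1 + 47 + 4.6 = 378.4.
Raw shares: Central District 23,018.45; Redwood Ward 30,150.11; Winslow Borough 70,156.98; Ashcroft Precinct 66,156.29; North Township 27,251.06; Summit Zone 2,667.12.
After rounding ($5): Central District $23,020; Redwood Ward $30,150; Winslow Borough $70,155; Ashcroft Precinct $66,155; North Township $27,250; Summit Zone $2,665. Sum = $219,395.
Difference $219,400 − $219,395 = +$5 applied to largest lane-miles (Winslow Borough): Winslow Borough becomes $70,160.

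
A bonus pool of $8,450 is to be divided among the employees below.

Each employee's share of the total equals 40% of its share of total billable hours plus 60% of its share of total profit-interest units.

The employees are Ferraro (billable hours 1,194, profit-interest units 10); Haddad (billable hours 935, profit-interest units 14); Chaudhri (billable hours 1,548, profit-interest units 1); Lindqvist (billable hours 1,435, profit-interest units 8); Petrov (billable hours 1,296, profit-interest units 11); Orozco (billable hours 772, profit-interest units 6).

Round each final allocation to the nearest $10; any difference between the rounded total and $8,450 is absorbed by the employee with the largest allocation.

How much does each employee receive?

Totals — billable hours 7,180, profit-interest units 50.
Composite weights (40% billable hours + 60% profit-interest units): Ferraro 0.1865; Haddad 0.2201; Chaudhri 0.0982; Lindqvist 0.1759; Petrov 0.2042; Orozco 0.1150.
Unrounded shares: Ferraro 1,576.08; Haddad 1,859.75; Chaudhri 830.12; Lindqvist 1,486.73; Petrov 1,725.49; Orozco 971.82.
At nearest $10: Ferraro $1,580; Haddad $1,860; Chaudhri $830; Lindqvist $1,490; Petrov $1,730; Orozco $970. Sum = $8,460.
Difference $8,450 − $8,460 = −$10 applied to largest allocation (Haddad): Haddad becomes $1,850.

Ferraro: $1,580 | Haddad: $1,850 | Chaudhri: $830 | Lindqvist: $1,490 | Petrov: $1,730 | Orozco: $970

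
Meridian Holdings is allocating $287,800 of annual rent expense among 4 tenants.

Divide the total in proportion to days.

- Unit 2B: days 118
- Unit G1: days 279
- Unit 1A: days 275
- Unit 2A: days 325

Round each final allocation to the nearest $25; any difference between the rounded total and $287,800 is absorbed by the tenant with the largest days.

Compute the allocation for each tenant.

Unit 2B: $34,075 · Unit G1: $80,550 · Unit 1A: $79,375 · Unit 2A: $93,800

Days total: 997.
Unrounded shares: Unit 2B 118/997 × $287,800 = 34,062.59; Unit G1 279/997 × $287,800 = 80,537.81; Unit 1A 275/997 × $287,800 = 79,383.15; Unit 2A 325/997 × $287,800 = 93,816.45.
Rounded to nearest $25: Unit 2B $34,075; Unit G1 $80,550; Unit 1A $79,375; Unit 2A $93,825. Sum = $287,825.
Difference $287,800 − $287,825 = −$25 applied to largest days (Unit 2A): Unit 2A becomes $93,800.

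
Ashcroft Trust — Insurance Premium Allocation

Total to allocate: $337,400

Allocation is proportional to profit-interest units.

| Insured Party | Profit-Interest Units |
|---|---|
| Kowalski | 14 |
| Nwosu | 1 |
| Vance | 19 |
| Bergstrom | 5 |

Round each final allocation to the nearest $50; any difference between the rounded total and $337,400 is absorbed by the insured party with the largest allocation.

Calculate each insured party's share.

Total profit-interest units = 39.
Raw shares: Kowalski 14/39 × $337,400 = 121,117.95; Nwosu 1/39 × $337,400 = 8,651.28; Vance 19/39 × $337,400 = 164,374.36; Bergstrom 5/39 × $337,400 = 43,256.41.
Rounded to nearest $50: Kowalski $121,100; Nwosu $8,650; Vance $164,350; Bergstrom $43,250. Sum = $337,350.
Difference $337,400 − $337,350 = +$50 applied to largest allocation (Vance): Vance becomes $164,400.

Kowalski: $121,100; Nwosu: $8,650; Vance: $164,400; Bergstrom: $43,250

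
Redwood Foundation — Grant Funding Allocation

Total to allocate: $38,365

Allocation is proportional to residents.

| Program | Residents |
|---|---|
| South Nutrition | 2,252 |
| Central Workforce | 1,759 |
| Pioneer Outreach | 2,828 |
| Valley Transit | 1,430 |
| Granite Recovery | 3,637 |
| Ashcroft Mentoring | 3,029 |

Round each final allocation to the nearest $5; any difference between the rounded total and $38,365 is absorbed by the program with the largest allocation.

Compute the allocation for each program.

South Nutrition: $5,785; Central Workforce: $4,520; Pioneer Outreach: $7,265; Valley Transit: $3,675; Granite Recovery: $9,340; Ashcroft Mentoring: $7,780

Combined residents = 14,935.
Pro-rata amounts: South Nutrition 2,252/14,935 × $38,365 = 5,784.93; Central Workforce 1,759/14,935 × $38,365 = 4,518.52; Pioneer Outreach 2,828/14,935 × $38,365 = 7,264.56; Valley Transit 1,430/14,935 × $38,365 = 3,673.38; Granite Recovery 3,637/14,935 × $38,365 = 9,342.72; Ashcroft Mentoring 3,029/14,935 × $38,365 = 7,780.89.
At nearest $5: South Nutrition $5,785; Central Workforce $4,520; Pioneer Outreach $7,265; Valley Transit $3,675; Granite Recovery $9,345; Ashcroft Mentoring $7,780. Sum = $38,370.
Difference $38,365 − $38,370 = −$5 applied to largest allocation (Granite Recovery): Granite Recovery becomes $9,340.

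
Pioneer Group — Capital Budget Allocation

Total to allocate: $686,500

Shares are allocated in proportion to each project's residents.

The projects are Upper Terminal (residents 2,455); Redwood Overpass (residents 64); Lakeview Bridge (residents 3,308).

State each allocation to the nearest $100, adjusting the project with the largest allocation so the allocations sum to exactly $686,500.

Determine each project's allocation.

Upper Terminal: $289,200 | Redwood Overpass: $7,500 | Lakeview Bridge: $389,800

Combined residents = 5,827.
Unrounded shares: Upper Terminal 2,455/5,827 × $686,500 = 289,232.45; Redwood Overpass 64/5,827 × $686,500 = 7,540.07; Lakeview Bridge 3,308/5,827 × $686,500 = 389,727.48.
At nearest $100: Upper Terminal $289,200; Redwood Overpass $7,500; Lakeview Bridge $389,700. Sum = $686,400.
Difference $686,500 − $686,400 = +$100 applied to largest allocation (Lakeview Bridge): Lakeview Bridge becomes $389,800.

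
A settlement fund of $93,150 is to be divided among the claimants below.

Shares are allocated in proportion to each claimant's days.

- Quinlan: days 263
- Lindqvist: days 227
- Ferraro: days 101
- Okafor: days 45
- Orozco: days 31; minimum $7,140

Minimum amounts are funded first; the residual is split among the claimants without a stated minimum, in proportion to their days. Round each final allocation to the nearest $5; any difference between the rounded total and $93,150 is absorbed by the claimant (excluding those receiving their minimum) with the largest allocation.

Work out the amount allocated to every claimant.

Quinlan: $35,565; Lindqvist: $30,700; Ferraro: $13,660; Okafor: $6,085; Orozco: $7,140

Guaranteed amounts: Orozco $7,140. Residual $86,010.
Residual split over remaining days 636: Quinlan 35,567.03 → $35,565; Lindqvist 30,698.54 → $30,700; Ferraro 13,658.82 → $13,660; Okafor 6,085.61 → $6,085.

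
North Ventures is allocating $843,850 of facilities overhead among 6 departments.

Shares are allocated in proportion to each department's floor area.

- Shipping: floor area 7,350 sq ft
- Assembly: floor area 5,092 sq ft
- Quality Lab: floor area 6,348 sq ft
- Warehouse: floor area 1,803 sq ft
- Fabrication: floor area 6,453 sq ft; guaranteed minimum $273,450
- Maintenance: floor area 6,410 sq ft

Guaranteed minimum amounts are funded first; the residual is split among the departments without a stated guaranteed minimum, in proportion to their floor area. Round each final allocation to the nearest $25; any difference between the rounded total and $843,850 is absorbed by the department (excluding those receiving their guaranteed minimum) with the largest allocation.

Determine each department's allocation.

Shipping: $155,275 · Assembly: $107,550 · Quality Lab: $134,100 · Warehouse: $38,075 · Fabrication: $273,450 · Maintenance: $135,400

Fund the minimums — Fabrication $273,450. Residual $570,400.
Residual split over remaining floor area 27,003: Shipping 155,258.30 → $155,250; Assembly 107,561.26 → $107,550; Quality Lab 134,092.48 → $134,100; Warehouse 38,085.81 → $38,075; Maintenance 135,402.14 → $135,400.
Rounding difference +$25 applied to Shipping → $155,275.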